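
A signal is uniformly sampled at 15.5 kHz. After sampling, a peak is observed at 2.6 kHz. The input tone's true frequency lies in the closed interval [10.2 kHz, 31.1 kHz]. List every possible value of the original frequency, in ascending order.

Frequencies that alias to 2.6 kHz are k·fs ± 2.6 kHz for integer k ≥ 0.
k=0: 2.6 kHz.
k=1: 12.9 kHz, 18.1 kHz.
k=2: 28.4 kHz, 33.6 kHz.
k=3: 43.9 kHz, 49.1 kHz.
Within [10.2 kHz, 31.1 kHz]: 12.9 kHz, 18.1 kHz, 28.4 kHz.

12.9 kHz, 18.1 kHz, 28.4 kHz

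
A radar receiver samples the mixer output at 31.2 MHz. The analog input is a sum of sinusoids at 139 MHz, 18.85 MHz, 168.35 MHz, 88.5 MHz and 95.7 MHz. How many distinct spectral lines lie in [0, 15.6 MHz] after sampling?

4

fs/2 = 15.6 MHz.
139 MHz mod fs = 14.2 MHz.
14.2 MHz ≤ fs/2 = 15.6 MHz, appears at 14.2 MHz.
18.85 MHz > fs/2 = 15.6 MHz, folds to fs − 18.85 MHz = 12.35 MHz.
168.35 MHz mod fs = 12.35 MHz.
12.35 MHz ≤ fs/2 = 15.6 MHz, appears at 12.35 MHz.
88.5 MHz mod fs = 26.1 MHz.
26.1 MHz > fs/2 = 15.6 MHz, folds to fs − 26.1 MHz = 5.1 MHz.
95.7 MHz mod fs = 2.1 MHz.
2.1 MHz ≤ fs/2 = 15.6 MHz, appears at 2.1 MHz.
Distinct values: {2.1 MHz, 5.1 MHz, 12.35 MHz, 14.2 MHz} → 4.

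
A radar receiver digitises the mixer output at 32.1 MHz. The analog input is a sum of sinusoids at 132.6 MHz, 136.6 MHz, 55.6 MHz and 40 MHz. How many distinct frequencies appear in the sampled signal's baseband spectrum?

fs/2 = 16.05 MHz.
132.6 MHz mod fs = 4.2 MHz.
4.2 MHz ≤ fs/2 = 16.05 MHz, appears at 4.2 MHz.
136.6 MHz mod fs = 8.2 MHz.
8.2 MHz ≤ fs/2 = 16.05 MHz, appears at 8.2 MHz.
55.6 MHz mod fs = 23.5 MHz.
23.5 MHz > fs/2 = 16.05 MHz, folds to fs − 23.5 MHz = 8.6 MHz.
40 MHz mod fs = 7.9 MHz.
7.9 MHz ≤ fs/2 = 16.05 MHz, appears at 7.9 MHz.
Distinct values: {4.2 MHz, 7.9 MHz, 8.2 MHz, 8.6 MHz} → 4.

4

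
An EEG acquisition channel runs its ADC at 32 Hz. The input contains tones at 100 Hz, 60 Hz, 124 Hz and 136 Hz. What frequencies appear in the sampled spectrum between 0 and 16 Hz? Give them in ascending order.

fs/2 = 16 Hz.
100 Hz mod fs = 4 Hz.
4 Hz ≤ fs/2 = 16 Hz, appears at 4 Hz.
60 Hz mod fs = 28 Hz.
28 Hz > fs/2 = 16 Hz, folds to fs − 28 Hz = 4 Hz.
124 Hz mod fs = 28 Hz.
28 Hz > fs/2 = 16 Hz, folds to fs − 28 Hz = 4 Hz.
136 Hz mod fs = 8 Hz.
8 Hz ≤ fs/2 = 16 Hz, appears at 8 Hz.
Distinct values: {4 Hz, 8 Hz}.

4 Hz, 8 Hz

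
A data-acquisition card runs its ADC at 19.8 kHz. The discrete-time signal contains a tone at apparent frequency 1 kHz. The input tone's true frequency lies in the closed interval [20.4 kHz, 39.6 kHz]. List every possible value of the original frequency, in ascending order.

Frequencies that alias to 1 kHz are k·fs ± 1 kHz for integer k ≥ 0.
k=0: 1 kHz.
k=1: 18.8 kHz, 20.8 kHz.
k=2: 38.6 kHz, 40.6 kHz.
k=3: 58.4 kHz, 60.4 kHz.
Within [20.4 kHz, 39.6 kHz]: 20.8 kHz, 38.6 kHz.

20.8 kHz, 38.6 kHz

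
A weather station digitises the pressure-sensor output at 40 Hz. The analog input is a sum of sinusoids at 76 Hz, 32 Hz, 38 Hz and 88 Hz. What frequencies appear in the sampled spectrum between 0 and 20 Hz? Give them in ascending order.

2 Hz, 4 Hz, 8 Hz

fs/2 = 20 Hz.
76 Hz mod fs = 36 Hz.
36 Hz > fs/2 = 20 Hz, folds to fs − 36 Hz = 4 Hz.
32 Hz > fs/2 = 20 Hz, folds to fs − 32 Hz = 8 Hz.
38 Hz > fs/2 = 20 Hz, folds to fs − 38 Hz = 2 Hz.
88 Hz mod fs = 8 Hz.
8 Hz ≤ fs/2 = 20 Hz, appears at 8 Hz.
Distinct values: {2 Hz, 4 Hz, 8 Hz}.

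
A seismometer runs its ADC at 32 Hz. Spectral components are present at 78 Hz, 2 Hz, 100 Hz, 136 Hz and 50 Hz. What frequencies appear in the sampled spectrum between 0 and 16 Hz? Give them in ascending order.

2 Hz, 4 Hz, 8 Hz, 14 Hz

fs/2 = 16 Hz.
78 Hz mod fs = 14 Hz.
14 Hz ≤ fs/2 = 16 Hz, appears at 14 Hz.
2 Hz ≤ fs/2 = 16 Hz, passes unchanged.
100 Hz mod fs = 4 Hz.
4 Hz ≤ fs/2 = 16 Hz, appears at 4 Hz.
136 Hz mod fs = 8 Hz.
8 Hz ≤ fs/2 = 16 Hz, appears at 8 Hz.
50 Hz mod fs = 18 Hz.
18 Hz > fs/2 = 16 Hz, folds to fs − 18 Hz = 14 Hz.
Distinct values: {2 Hz, 4 Hz, 8 Hz, 14 Hz}.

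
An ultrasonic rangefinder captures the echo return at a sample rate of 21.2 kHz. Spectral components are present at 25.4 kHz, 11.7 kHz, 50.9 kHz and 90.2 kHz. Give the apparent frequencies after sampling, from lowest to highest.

4.2 kHz, 5.4 kHz, 8.5 kHz, 9.5 kHz

fs/2 = 10.6 kHz.
25.4 kHz mod fs = 4.2 kHz.
4.2 kHz ≤ fs/2 = 10.6 kHz, appears at 4.2 kHz.
11.7 kHz > fs/2 = 10.6 kHz, folds to fs − 11.7 kHz = 9.5 kHz.
50.9 kHz mod fs = 8.5 kHz.
8.5 kHz ≤ fs/2 = 10.6 kHz, appears at 8.5 kHz.
90.2 kHz mod fs = 5.4 kHz.
5.4 kHz ≤ fs/2 = 10.6 kHz, appears at 5.4 kHz.
Distinct values: {4.2 kHz, 5.4 kHz, 8.5 kHz, 9.5 kHz}.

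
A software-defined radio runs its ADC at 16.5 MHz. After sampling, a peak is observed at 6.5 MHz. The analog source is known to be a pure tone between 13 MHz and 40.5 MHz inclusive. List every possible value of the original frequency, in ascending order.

Frequencies that alias to 6.5 MHz are k·fs ± 6.5 MHz for integer k ≥ 0.
k=0: 6.5 MHz.
k=1: 10 MHz, 23 MHz.
k=2: 26.5 MHz, 39.5 MHz.
k=3: 43 MHz, 56 MHz.
Within [13 MHz, 40.5 MHz]: 23 MHz, 26.5 MHz, 39.5 MHz.

23 MHz, 26.5 MHz, 39.5 MHz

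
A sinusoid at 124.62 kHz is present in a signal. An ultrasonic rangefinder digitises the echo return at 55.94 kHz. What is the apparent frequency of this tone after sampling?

124.62 kHz mod fs = 12.74 kHz.
12.74 kHz ≤ fs/2 = 27.97 kHz, appears at 12.74 kHz.

12.74 kHz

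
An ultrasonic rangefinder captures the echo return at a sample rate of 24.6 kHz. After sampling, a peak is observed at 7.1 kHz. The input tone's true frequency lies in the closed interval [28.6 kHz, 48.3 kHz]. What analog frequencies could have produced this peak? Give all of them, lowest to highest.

31.7 kHz, 42.1 kHz

Frequencies that alias to 7.1 kHz are k·fs ± 7.1 kHz for integer k ≥ 0.
k=0: 7.1 kHz.
k=1: 17.5 kHz, 31.7 kHz.
k=2: 42.1 kHz, 56.3 kHz.
k=3: 66.7 kHz, 80.9 kHz.
Within [28.6 kHz, 48.3 kHz]: 31.7 kHz, 42.1 kHz.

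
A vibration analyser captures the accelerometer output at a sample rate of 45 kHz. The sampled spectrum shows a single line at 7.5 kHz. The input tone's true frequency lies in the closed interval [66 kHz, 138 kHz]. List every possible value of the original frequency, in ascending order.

82.5 kHz, 97.5 kHz, 127.5 kHz

Frequencies that alias to 7.5 kHz are k·fs ± 7.5 kHz for integer k ≥ 0.
k=0: 7.5 kHz.
k=1: 37.5 kHz, 52.5 kHz.
k=2: 82.5 kHz, 97.5 kHz.
k=3: 127.5 kHz, 142.5 kHz.
k=4: 172.5 kHz, 187.5 kHz.
Within [66 kHz, 138 kHz]: 82.5 kHz, 97.5 kHz, 127.5 kHz.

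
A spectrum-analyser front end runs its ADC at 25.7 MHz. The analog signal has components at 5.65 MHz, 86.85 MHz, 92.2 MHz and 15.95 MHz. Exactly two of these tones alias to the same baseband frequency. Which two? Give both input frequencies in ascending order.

fs/2 = 12.85 MHz.
5.65 MHz ≤ fs/2 = 12.85 MHz, passes unchanged.
86.85 MHz mod fs = 9.75 MHz.
9.75 MHz ≤ fs/2 = 12.85 MHz, appears at 9.75 MHz.
92.2 MHz mod fs = 15.1 MHz.
15.1 MHz > fs/2 = 12.85 MHz, folds to fs − 15.1 MHz = 10.6 MHz.
15.95 MHz > fs/2 = 12.85 MHz, folds to fs − 15.95 MHz = 9.75 MHz.
15.95 MHz and 86.85 MHz both map to 9.75 MHz.

15.95 MHz, 86.85 MHz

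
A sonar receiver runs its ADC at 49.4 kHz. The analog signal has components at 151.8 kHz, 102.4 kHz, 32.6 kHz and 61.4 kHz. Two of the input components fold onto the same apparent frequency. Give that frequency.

3.6 kHz

fs/2 = 24.7 kHz.
151.8 kHz mod fs = 3.6 kHz.
3.6 kHz ≤ fs/2 = 24.7 kHz, appears at 3.6 kHz.
102.4 kHz mod fs = 3.6 kHz.
3.6 kHz ≤ fs/2 = 24.7 kHz, appears at 3.6 kHz.
32.6 kHz > fs/2 = 24.7 kHz, folds to fs − 32.6 kHz = 16.8 kHz.
61.4 kHz mod fs = 12 kHz.
12 kHz ≤ fs/2 = 24.7 kHz, appears at 12 kHz.
102.4 kHz and 151.8 kHz both map to 3.6 kHz.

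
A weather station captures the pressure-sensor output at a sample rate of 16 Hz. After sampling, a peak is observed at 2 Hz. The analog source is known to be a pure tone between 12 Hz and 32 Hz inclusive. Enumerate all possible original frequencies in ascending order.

14 Hz, 18 Hz, 30 Hz

Frequencies that alias to 2 Hz are k·fs ± 2 Hz for integer k ≥ 0.
k=0: 2 Hz.
k=1: 14 Hz, 18 Hz.
k=2: 30 Hz, 34 Hz.
k=3: 46 Hz, 50 Hz.
Within [12 Hz, 32 Hz]: 14 Hz, 18 Hz, 30 Hz.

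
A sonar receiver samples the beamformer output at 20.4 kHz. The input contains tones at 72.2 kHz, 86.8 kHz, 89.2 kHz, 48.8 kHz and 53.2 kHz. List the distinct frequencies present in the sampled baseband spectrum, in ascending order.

fs/2 = 10.2 kHz.
72.2 kHz mod fs = 11 kHz.
11 kHz > fs/2 = 10.2 kHz, folds to fs − 11 kHz = 9.4 kHz.
86.8 kHz mod fs = 5.2 kHz.
5.2 kHz ≤ fs/2 = 10.2 kHz, appears at 5.2 kHz.
89.2 kHz mod fs = 7.6 kHz.
7.6 kHz ≤ fs/2 = 10.2 kHz, appears at 7.6 kHz.
48.8 kHz mod fs = 8 kHz.
8 kHz ≤ fs/2 = 10.2 kHz, appears at 8 kHz.
53.2 kHz mod fs = 12.4 kHz.
12.4 kHz > fs/2 = 10.2 kHz, folds to fs − 12.4 kHz = 8 kHz.
Distinct values: {5.2 kHz, 7.6 kHz, 8 kHz, 9.4 kHz}.

5.2 kHz, 7.6 kHz, 8 kHz, 9.4 kHz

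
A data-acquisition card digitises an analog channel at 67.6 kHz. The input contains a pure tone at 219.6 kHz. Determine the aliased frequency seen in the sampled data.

16.8 kHz

219.6 kHz mod fs = 16.8 kHz.
16.8 kHz ≤ fs/2 = 33.8 kHz, appears at 16.8 kHz.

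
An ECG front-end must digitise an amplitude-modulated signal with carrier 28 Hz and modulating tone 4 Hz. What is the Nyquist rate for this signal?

AM sidebands sit at fc ± fm = 24 Hz and 32 Hz.
Highest-frequency component: 32 Hz.
Nyquist rate = 2 × 32 Hz = 64 Hz.

64 Hz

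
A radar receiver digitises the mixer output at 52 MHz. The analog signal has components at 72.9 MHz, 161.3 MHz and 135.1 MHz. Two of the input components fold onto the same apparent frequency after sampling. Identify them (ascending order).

fs/2 = 26 MHz.
72.9 MHz mod fs = 20.9 MHz.
20.9 MHz ≤ fs/2 = 26 MHz, appears at 20.9 MHz.
161.3 MHz mod fs = 5.3 MHz.
5.3 MHz ≤ fs/2 = 26 MHz, appears at 5.3 MHz.
135.1 MHz mod fs = 31.1 MHz.
31.1 MHz > fs/2 = 26 MHz, folds to fs − 31.1 MHz = 20.9 MHz.
72.9 MHz and 135.1 MHz both map to 20.9 MHz.

72.9 MHz, 135.1 MHz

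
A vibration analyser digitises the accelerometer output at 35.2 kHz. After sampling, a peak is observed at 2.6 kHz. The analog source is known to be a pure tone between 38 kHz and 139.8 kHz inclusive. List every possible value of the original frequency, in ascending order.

67.8 kHz, 73 kHz, 103 kHz, 108.2 kHz, 138.2 kHz

Frequencies that alias to 2.6 kHz are k·fs ± 2.6 kHz for integer k ≥ 0.
k=0: 2.6 kHz.
k=1: 32.6 kHz, 37.8 kHz.
k=2: 67.8 kHz, 73 kHz.
k=3: 103 kHz, 108.2 kHz.
k=4: 138.2 kHz, 143.4 kHz.
k=5: 173.4 kHz, 178.6 kHz.
Within [38 kHz, 139.8 kHz]: 67.8 kHz, 73 kHz, 103 kHz, 108.2 kHz, 138.2 kHz.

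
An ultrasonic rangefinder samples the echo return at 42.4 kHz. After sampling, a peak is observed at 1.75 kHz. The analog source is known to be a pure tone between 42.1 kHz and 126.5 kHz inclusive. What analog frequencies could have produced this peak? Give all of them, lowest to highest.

Frequencies that alias to 1.75 kHz are k·fs ± 1.75 kHz for integer k ≥ 0.
k=0: 1.75 kHz.
k=1: 40.65 kHz, 44.15 kHz.
k=2: 83.05 kHz, 86.55 kHz.
k=3: 125.45 kHz, 128.95 kHz.
k=4: 167.85 kHz, 171.35 kHz.
Within [42.1 kHz, 126.5 kHz]: 44.15 kHz, 83.05 kHz, 86.55 kHz, 125.45 kHz.

44.15 kHz, 83.05 kHz, 86.55 kHz, 125.45 kHz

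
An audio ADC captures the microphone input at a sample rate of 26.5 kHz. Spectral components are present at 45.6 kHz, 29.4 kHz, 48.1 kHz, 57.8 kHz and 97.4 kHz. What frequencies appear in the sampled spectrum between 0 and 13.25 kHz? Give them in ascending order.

2.9 kHz, 4.8 kHz, 4.9 kHz, 7.4 kHz, 8.6 kHz

fs/2 = 13.25 kHz.
45.6 kHz mod fs = 19.1 kHz.
19.1 kHz > fs/2 = 13.25 kHz, folds to fs − 19.1 kHz = 7.4 kHz.
29.4 kHz mod fs = 2.9 kHz.
2.9 kHz ≤ fs/2 = 13.25 kHz, appears at 2.9 kHz.
48.1 kHz mod fs = 21.6 kHz.
21.6 kHz > fs/2 = 13.25 kHz, folds to fs − 21.6 kHz = 4.9 kHz.
57.8 kHz mod fs = 4.8 kHz.
4.8 kHz ≤ fs/2 = 13.25 kHz, appears at 4.8 kHz.
97.4 kHz mod fs = 17.9 kHz.
17.9 kHz > fs/2 = 13.25 kHz, folds to fs − 17.9 kHz = 8.6 kHz.
Distinct values: {2.9 kHz, 4.8 kHz, 4.9 kHz, 7.4 kHz, 8.6 kHz}.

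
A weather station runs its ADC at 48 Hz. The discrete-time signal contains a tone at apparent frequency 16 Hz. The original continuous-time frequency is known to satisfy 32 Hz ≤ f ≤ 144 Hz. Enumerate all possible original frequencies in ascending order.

32 Hz, 64 Hz, 80 Hz, 112 Hz, 128 Hz

Frequencies that alias to 16 Hz are k·fs ± 16 Hz for integer k ≥ 0.
k=0: 16 Hz.
k=1: 32 Hz, 64 Hz.
k=2: 80 Hz, 112 Hz.
k=3: 128 Hz, 160 Hz.
k=4: 176 Hz, 208 Hz.
Within [32 Hz, 144 Hz]: 32 Hz, 64 Hz, 80 Hz, 112 Hz, 128 Hz.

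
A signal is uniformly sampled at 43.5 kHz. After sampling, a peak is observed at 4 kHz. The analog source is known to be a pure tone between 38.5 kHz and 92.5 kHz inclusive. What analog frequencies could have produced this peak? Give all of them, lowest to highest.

Frequencies that alias to 4 kHz are k·fs ± 4 kHz for integer k ≥ 0.
k=0: 4 kHz.
k=1: 39.5 kHz, 47.5 kHz.
k=2: 83 kHz, 91 kHz.
k=3: 126.5 kHz, 134.5 kHz.
Within [38.5 kHz, 92.5 kHz]: 39.5 kHz, 47.5 kHz, 83 kHz, 91 kHz.

39.5 kHz, 47.5 kHz, 83 kHz, 91 kHz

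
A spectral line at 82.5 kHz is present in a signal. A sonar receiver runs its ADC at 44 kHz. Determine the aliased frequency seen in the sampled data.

5.5 kHz

82.5 kHz mod fs = 38.5 kHz.
38.5 kHz > fs/2 = 22 kHz, folds to fs − 38.5 kHz = 5.5 kHz.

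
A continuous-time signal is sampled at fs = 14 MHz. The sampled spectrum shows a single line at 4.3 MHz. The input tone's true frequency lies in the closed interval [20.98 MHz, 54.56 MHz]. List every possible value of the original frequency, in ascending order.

23.7 MHz, 32.3 MHz, 37.7 MHz, 46.3 MHz, 51.7 MHz

Frequencies that alias to 4.3 MHz are k·fs ± 4.3 MHz for integer k ≥ 0.
k=0: 4.3 MHz.
k=1: 9.7 MHz, 18.3 MHz.
k=2: 23.7 MHz, 32.3 MHz.
k=3: 37.7 MHz, 46.3 MHz.
k=4: 51.7 MHz, 60.3 MHz.
k=5: 65.7 MHz, 74.3 MHz.
Within [20.98 MHz, 54.56 MHz]: 23.7 MHz, 32.3 MHz, 37.7 MHz, 46.3 MHz, 51.7 MHz.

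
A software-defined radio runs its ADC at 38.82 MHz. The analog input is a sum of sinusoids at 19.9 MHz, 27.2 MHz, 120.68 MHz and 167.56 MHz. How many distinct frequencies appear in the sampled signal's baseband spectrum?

4

fs/2 = 19.41 MHz.
19.9 MHz > fs/2 = 19.41 MHz, folds to fs − 19.9 MHz = 18.92 MHz.
27.2 MHz > fs/2 = 19.41 MHz, folds to fs − 27.2 MHz = 11.62 MHz.
120.68 MHz mod fs = 4.22 MHz.
4.22 MHz ≤ fs/2 = 19.41 MHz, appears at 4.22 MHz.
167.56 MHz mod fs = 12.28 MHz.
12.28 MHz ≤ fs/2 = 19.41 MHz, appears at 12.28 MHz.
Distinct values: {4.22 MHz, 11.62 MHz, 12.28 MHz, 18.92 MHz} → 4.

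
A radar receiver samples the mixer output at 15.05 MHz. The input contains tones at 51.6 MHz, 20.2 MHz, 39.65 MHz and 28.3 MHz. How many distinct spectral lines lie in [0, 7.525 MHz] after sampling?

4

fs/2 = 7.525 MHz.
51.6 MHz mod fs = 6.45 MHz.
6.45 MHz ≤ fs/2 = 7.525 MHz, appears at 6.45 MHz.
20.2 MHz mod fs = 5.15 MHz.
5.15 MHz ≤ fs/2 = 7.525 MHz, appears at 5.15 MHz.
39.65 MHz mod fs = 9.55 MHz.
9.55 MHz > fs/2 = 7.525 MHz, folds to fs − 9.55 MHz = 5.5 MHz.
28.3 MHz mod fs = 13.25 MHz.
13.25 MHz > fs/2 = 7.525 MHz, folds to fs − 13.25 MHz = 1.8 MHz.
Distinct values: {1.8 MHz, 5.15 MHz, 5.5 MHz, 6.45 MHz} → 4.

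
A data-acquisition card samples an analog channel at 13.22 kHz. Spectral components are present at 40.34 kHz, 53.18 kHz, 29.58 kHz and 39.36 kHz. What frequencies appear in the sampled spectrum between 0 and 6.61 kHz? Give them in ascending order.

fs/2 = 6.61 kHz.
40.34 kHz mod fs = 0.68 kHz.
0.68 kHz ≤ fs/2 = 6.61 kHz, appears at 0.68 kHz.
53.18 kHz mod fs = 0.3 kHz.
0.3 kHz ≤ fs/2 = 6.61 kHz, appears at 0.3 kHz.
29.58 kHz mod fs = 3.14 kHz.
3.14 kHz ≤ fs/2 = 6.61 kHz, appears at 3.14 kHz.
39.36 kHz mod fs = 12.92 kHz.
12.92 kHz > fs/2 = 6.61 kHz, folds to fs − 12.92 kHz = 0.3 kHz.
Distinct values: {0.3 kHz, 0.68 kHz, 3.14 kHz}.

0.3 kHz, 0.68 kHz, 3.14 kHz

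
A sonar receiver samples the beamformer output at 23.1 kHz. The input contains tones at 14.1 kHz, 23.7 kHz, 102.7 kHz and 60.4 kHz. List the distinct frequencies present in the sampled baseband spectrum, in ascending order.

0.6 kHz, 8.9 kHz, 9 kHz, 10.3 kHz

fs/2 = 11.55 kHz.
14.1 kHz > fs/2 = 11.55 kHz, folds to fs − 14.1 kHz = 9 kHz.
23.7 kHz mod fs = 0.6 kHz.
0.6 kHz ≤ fs/2 = 11.55 kHz, appears at 0.6 kHz.
102.7 kHz mod fs = 10.3 kHz.
10.3 kHz ≤ fs/2 = 11.55 kHz, appears at 10.3 kHz.
60.4 kHz mod fs = 14.2 kHz.
14.2 kHz > fs/2 = 11.55 kHz, folds to fs − 14.2 kHz = 8.9 kHz.
Distinct values: {0.6 kHz, 8.9 kHz, 9 kHz, 10.3 kHz}.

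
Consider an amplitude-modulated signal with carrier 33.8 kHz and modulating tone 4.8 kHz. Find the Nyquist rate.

77.2 kHz

AM sidebands sit at fc ± fm = 29 kHz and 38.6 kHz.
Highest-frequency component: 38.6 kHz.
Nyquist rate = 2 × 38.6 kHz = 77.2 kHz.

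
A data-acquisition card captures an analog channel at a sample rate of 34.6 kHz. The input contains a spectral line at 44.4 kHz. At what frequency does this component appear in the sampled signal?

44.4 kHz mod fs = 9.8 kHz.
9.8 kHz ≤ fs/2 = 17.3 kHz, appears at 9.8 kHz.

9.8 kHz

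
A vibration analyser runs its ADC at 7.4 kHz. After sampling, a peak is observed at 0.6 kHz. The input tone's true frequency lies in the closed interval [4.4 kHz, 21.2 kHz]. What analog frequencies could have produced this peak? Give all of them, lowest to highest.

Frequencies that alias to 0.6 kHz are k·fs ± 0.6 kHz for integer k ≥ 0.
k=0: 0.6 kHz.
k=1: 6.8 kHz, 8 kHz.
k=2: 14.2 kHz, 15.4 kHz.
k=3: 21.6 kHz, 22.8 kHz.
Within [4.4 kHz, 21.2 kHz]: 6.8 kHz, 8 kHz, 14.2 kHz, 15.4 kHz.

6.8 kHz, 8 kHz, 14.2 kHz, 15.4 kHz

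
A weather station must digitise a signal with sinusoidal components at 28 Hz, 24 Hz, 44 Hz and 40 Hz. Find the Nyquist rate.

88 Hz

Highest-frequency component: 44 Hz.
Nyquist rate = 2 × 44 Hz = 88 Hz.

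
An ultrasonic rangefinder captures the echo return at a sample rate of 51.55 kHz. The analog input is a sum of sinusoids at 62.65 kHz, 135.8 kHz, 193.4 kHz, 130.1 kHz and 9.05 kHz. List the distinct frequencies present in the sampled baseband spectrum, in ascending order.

9.05 kHz, 11.1 kHz, 12.8 kHz, 18.85 kHz, 24.55 kHz

fs/2 = 25.775 kHz.
62.65 kHz mod fs = 11.1 kHz.
11.1 kHz ≤ fs/2 = 25.775 kHz, appears at 11.1 kHz.
135.8 kHz mod fs = 32.7 kHz.
32.7 kHz > fs/2 = 25.775 kHz, folds to fs − 32.7 kHz = 18.85 kHz.
193.4 kHz mod fs = 38.75 kHz.
38.75 kHz > fs/2 = 25.775 kHz, folds to fs − 38.75 kHz = 12.8 kHz.
130.1 kHz mod fs = 27 kHz.
27 kHz > fs/2 = 25.775 kHz, folds to fs − 27 kHz = 24.55 kHz.
9.05 kHz ≤ fs/2 = 25.775 kHz, passes unchanged.
Distinct values: {9.05 kHz, 11.1 kHz, 12.8 kHz, 18.85 kHz, 24.55 kHz}.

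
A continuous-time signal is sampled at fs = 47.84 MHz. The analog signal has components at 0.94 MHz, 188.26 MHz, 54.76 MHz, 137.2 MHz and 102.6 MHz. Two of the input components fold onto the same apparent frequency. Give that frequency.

fs/2 = 23.92 MHz.
0.94 MHz ≤ fs/2 = 23.92 MHz, passes unchanged.
188.26 MHz mod fs = 44.74 MHz.
44.74 MHz > fs/2 = 23.92 MHz, folds to fs − 44.74 MHz = 3.1 MHz.
54.76 MHz mod fs = 6.92 MHz.
6.92 MHz ≤ fs/2 = 23.92 MHz, appears at 6.92 MHz.
137.2 MHz mod fs = 41.52 MHz.
41.52 MHz > fs/2 = 23.92 MHz, folds to fs − 41.52 MHz = 6.32 MHz.
102.6 MHz mod fs = 6.92 MHz.
6.92 MHz ≤ fs/2 = 23.92 MHz, appears at 6.92 MHz.
54.76 MHz and 102.6 MHz both map to 6.92 MHz.

6.92 MHz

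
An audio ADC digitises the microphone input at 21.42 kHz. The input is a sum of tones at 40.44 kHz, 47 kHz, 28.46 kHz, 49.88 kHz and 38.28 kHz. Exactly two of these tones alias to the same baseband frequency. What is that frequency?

7.04 kHz

fs/2 = 10.71 kHz.
40.44 kHz mod fs = 19.02 kHz.
19.02 kHz > fs/2 = 10.71 kHz, folds to fs − 19.02 kHz = 2.4 kHz.
47 kHz mod fs = 4.16 kHz.
4.16 kHz ≤ fs/2 = 10.71 kHz, appears at 4.16 kHz.
28.46 kHz mod fs = 7.04 kHz.
7.04 kHz ≤ fs/2 = 10.71 kHz, appears at 7.04 kHz.
49.88 kHz mod fs = 7.04 kHz.
7.04 kHz ≤ fs/2 = 10.71 kHz, appears at 7.04 kHz.
38.28 kHz mod fs = 16.86 kHz.
16.86 kHz > fs/2 = 10.71 kHz, folds to fs − 16.86 kHz = 4.56 kHz.
28.46 kHz and 49.88 kHz both map to 7.04 kHz.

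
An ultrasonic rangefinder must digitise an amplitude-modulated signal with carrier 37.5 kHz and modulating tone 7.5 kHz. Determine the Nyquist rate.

AM sidebands sit at fc ± fm = 30 kHz and 45 kHz.
Highest-frequency component: 45 kHz.
Nyquist rate = 2 × 45 kHz = 90 kHz.

90 kHz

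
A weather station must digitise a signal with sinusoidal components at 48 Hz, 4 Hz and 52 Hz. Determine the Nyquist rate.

Highest-frequency component: 52 Hz.
Nyquist rate = 2 × 52 Hz = 104 Hz.

104 Hz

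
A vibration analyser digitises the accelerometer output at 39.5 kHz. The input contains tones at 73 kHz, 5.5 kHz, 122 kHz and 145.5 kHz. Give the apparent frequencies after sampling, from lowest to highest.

fs/2 = 19.75 kHz.
73 kHz mod fs = 33.5 kHz.
33.5 kHz > fs/2 = 19.75 kHz, folds to fs − 33.5 kHz = 6 kHz.
5.5 kHz ≤ fs/2 = 19.75 kHz, passes unchanged.
122 kHz mod fs = 3.5 kHz.
3.5 kHz ≤ fs/2 = 19.75 kHz, appears at 3.5 kHz.
145.5 kHz mod fs = 27 kHz.
27 kHz > fs/2 = 19.75 kHz, folds to fs − 27 kHz = 12.5 kHz.
Distinct values: {3.5 kHz, 5.5 kHz, 6 kHz, 12.5 kHz}.

3.5 kHz, 5.5 kHz, 6 kHz, 12.5 kHz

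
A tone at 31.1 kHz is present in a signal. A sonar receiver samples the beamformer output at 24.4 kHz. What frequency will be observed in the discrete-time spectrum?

6.7 kHz

31.1 kHz mod fs = 6.7 kHz.
6.7 kHz ≤ fs/2 = 12.2 kHz, appears at 6.7 kHz.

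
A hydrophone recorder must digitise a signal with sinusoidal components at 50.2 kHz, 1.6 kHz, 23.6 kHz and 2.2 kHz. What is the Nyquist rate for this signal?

Highest-frequency component: 50.2 kHz.
Nyquist rate = 2 × 50.2 kHz = 100.4 kHz.

100.4 kHz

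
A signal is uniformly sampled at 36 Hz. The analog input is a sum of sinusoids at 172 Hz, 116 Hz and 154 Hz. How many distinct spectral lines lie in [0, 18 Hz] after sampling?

fs/2 = 18 Hz.
172 Hz mod fs = 28 Hz.
28 Hz > fs/2 = 18 Hz, folds to fs − 28 Hz = 8 Hz.
116 Hz mod fs = 8 Hz.
8 Hz ≤ fs/2 = 18 Hz, appears at 8 Hz.
154 Hz mod fs = 10 Hz.
10 Hz ≤ fs/2 = 18 Hz, appears at 10 Hz.
Distinct values: {8 Hz, 10 Hz} → 2.

2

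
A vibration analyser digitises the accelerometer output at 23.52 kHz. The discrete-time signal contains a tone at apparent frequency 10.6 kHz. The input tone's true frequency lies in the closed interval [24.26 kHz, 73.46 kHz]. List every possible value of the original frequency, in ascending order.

Frequencies that alias to 10.6 kHz are k·fs ± 10.6 kHz for integer k ≥ 0.
k=0: 10.6 kHz.
k=1: 12.92 kHz, 34.12 kHz.
k=2: 36.44 kHz, 57.64 kHz.
k=3: 59.96 kHz, 81.16 kHz.
k=4: 83.48 kHz, 104.68 kHz.
Within [24.26 kHz, 73.46 kHz]: 34.12 kHz, 36.44 kHz, 57.64 kHz, 59.96 kHz.

34.12 kHz, 36.44 kHz, 57.64 kHz, 59.96 kHz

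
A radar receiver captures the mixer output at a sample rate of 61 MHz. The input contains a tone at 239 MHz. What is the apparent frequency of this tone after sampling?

239 MHz mod fs = 56 MHz.
56 MHz > fs/2 = 30.5 MHz, folds to fs − 56 MHz = 5 MHz.

5 MHz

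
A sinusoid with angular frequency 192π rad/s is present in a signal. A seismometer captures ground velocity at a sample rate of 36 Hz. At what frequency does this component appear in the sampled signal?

ω = 192π rad/s → f = ω/(2π) = 96 Hz.
96 Hz mod fs = 24 Hz.
24 Hz > fs/2 = 18 Hz, folds to fs − 24 Hz = 12 Hz.

12 Hz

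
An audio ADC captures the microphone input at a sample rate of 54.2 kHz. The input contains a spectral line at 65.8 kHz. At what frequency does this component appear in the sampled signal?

65.8 kHz mod fs = 11.6 kHz.
11.6 kHz ≤ fs/2 = 27.1 kHz, appears at 11.6 kHz.

11.6 kHz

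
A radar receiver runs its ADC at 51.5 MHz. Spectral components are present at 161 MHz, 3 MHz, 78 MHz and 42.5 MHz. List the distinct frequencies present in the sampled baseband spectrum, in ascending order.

fs/2 = 25.75 MHz.
161 MHz mod fs = 6.5 MHz.
6.5 MHz ≤ fs/2 = 25.75 MHz, appears at 6.5 MHz.
3 MHz ≤ fs/2 = 25.75 MHz, passes unchanged.
78 MHz mod fs = 26.5 MHz.
26.5 MHz > fs/2 = 25.75 MHz, folds to fs − 26.5 MHz = 25 MHz.
42.5 MHz > fs/2 = 25.75 MHz, folds to fs − 42.5 MHz = 9 MHz.
Distinct values: {3 MHz, 6.5 MHz, 9 MHz, 25 MHz}.

3 MHz, 6.5 MHz, 9 MHz, 25 MHz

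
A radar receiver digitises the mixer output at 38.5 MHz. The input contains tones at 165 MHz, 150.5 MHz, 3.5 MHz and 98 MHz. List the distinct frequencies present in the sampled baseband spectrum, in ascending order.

3.5 MHz, 11 MHz, 17.5 MHz

fs/2 = 19.25 MHz.
165 MHz mod fs = 11 MHz.
11 MHz ≤ fs/2 = 19.25 MHz, appears at 11 MHz.
150.5 MHz mod fs = 35 MHz.
35 MHz > fs/2 = 19.25 MHz, folds to fs − 35 MHz = 3.5 MHz.
3.5 MHz ≤ fs/2 = 19.25 MHz, passes unchanged.
98 MHz mod fs = 21 MHz.
21 MHz > fs/2 = 19.25 MHz, folds to fs − 21 MHz = 17.5 MHz.
Distinct values: {3.5 MHz, 11 MHz, 17.5 MHz}.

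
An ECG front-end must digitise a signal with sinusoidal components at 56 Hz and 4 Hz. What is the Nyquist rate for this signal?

Highest-frequency component: 56 Hz.
Nyquist rate = 2 × 56 Hz = 112 Hz.

112 Hz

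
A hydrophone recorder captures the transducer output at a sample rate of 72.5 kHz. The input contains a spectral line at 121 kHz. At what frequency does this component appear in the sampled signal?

24 kHz

121 kHz mod fs = 48.5 kHz.
48.5 kHz > fs/2 = 36.25 kHz, folds to fs − 48.5 kHz = 24 kHz.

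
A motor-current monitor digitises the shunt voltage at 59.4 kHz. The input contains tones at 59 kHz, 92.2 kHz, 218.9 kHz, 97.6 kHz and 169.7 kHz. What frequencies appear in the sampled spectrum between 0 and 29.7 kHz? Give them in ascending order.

fs/2 = 29.7 kHz.
59 kHz > fs/2 = 29.7 kHz, folds to fs − 59 kHz = 0.4 kHz.
92.2 kHz mod fs = 32.8 kHz.
32.8 kHz > fs/2 = 29.7 kHz, folds to fs − 32.8 kHz = 26.6 kHz.
218.9 kHz mod fs = 40.7 kHz.
40.7 kHz > fs/2 = 29.7 kHz, folds to fs − 40.7 kHz = 18.7 kHz.
97.6 kHz mod fs = 38.2 kHz.
38.2 kHz > fs/2 = 29.7 kHz, folds to fs − 38.2 kHz = 21.2 kHz.
169.7 kHz mod fs = 50.9 kHz.
50.9 kHz > fs/2 = 29.7 kHz, folds to fs − 50.9 kHz = 8.5 kHz.
Distinct values: {0.4 kHz, 8.5 kHz, 18.7 kHz, 21.2 kHz, 26.6 kHz}.

0.4 kHz, 8.5 kHz, 18.7 kHz, 21.2 kHz, 26.6 kHz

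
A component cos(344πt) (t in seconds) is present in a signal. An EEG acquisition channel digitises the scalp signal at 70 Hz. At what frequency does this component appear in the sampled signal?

32 Hz

ω = 344π rad/s → f = ω/(2π) = 172 Hz.
172 Hz mod fs = 32 Hz.
32 Hz ≤ fs/2 = 35 Hz, appears at 32 Hz.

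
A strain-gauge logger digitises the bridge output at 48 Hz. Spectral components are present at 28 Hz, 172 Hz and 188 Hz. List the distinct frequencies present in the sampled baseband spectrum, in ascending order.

4 Hz, 20 Hz

fs/2 = 24 Hz.
28 Hz > fs/2 = 24 Hz, folds to fs − 28 Hz = 20 Hz.
172 Hz mod fs = 28 Hz.
28 Hz > fs/2 = 24 Hz, folds to fs − 28 Hz = 20 Hz.
188 Hz mod fs = 44 Hz.
44 Hz > fs/2 = 24 Hz, folds to fs − 44 Hz = 4 Hz.
Distinct values: {4 Hz, 20 Hz}.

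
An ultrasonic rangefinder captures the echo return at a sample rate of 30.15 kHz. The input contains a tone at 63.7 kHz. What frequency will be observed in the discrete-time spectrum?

3.4 kHz

63.7 kHz mod fs = 3.4 kHz.
3.4 kHz ≤ fs/2 = 15.075 kHz, appears at 3.4 kHz.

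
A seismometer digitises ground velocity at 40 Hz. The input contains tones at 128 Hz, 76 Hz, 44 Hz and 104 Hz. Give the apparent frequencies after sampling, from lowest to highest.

4 Hz, 8 Hz, 16 Hz

fs/2 = 20 Hz.
128 Hz mod fs = 8 Hz.
8 Hz ≤ fs/2 = 20 Hz, appears at 8 Hz.
76 Hz mod fs = 36 Hz.
36 Hz > fs/2 = 20 Hz, folds to fs − 36 Hz = 4 Hz.
44 Hz mod fs = 4 Hz.
4 Hz ≤ fs/2 = 20 Hz, appears at 4 Hz.
104 Hz mod fs = 24 Hz.
24 Hz > fs/2 = 20 Hz, folds to fs − 24 Hz = 16 Hz.
Distinct values: {4 Hz, 8 Hz, 16 Hz}.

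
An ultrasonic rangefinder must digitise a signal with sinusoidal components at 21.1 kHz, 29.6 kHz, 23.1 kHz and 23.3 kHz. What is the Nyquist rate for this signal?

Highest-frequency component: 29.6 kHz.
Nyquist rate = 2 × 29.6 kHz = 59.2 kHz.

59.2 kHz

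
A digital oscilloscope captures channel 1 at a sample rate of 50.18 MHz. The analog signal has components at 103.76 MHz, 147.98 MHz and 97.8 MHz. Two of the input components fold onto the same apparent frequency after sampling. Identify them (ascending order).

fs/2 = 25.09 MHz.
103.76 MHz mod fs = 3.4 MHz.
3.4 MHz ≤ fs/2 = 25.09 MHz, appears at 3.4 MHz.
147.98 MHz mod fs = 47.62 MHz.
47.62 MHz > fs/2 = 25.09 MHz, folds to fs − 47.62 MHz = 2.56 MHz.
97.8 MHz mod fs = 47.62 MHz.
47.62 MHz > fs/2 = 25.09 MHz, folds to fs − 47.62 MHz = 2.56 MHz.
97.8 MHz and 147.98 MHz both map to 2.56 MHz.

97.8 MHz, 147.98 MHz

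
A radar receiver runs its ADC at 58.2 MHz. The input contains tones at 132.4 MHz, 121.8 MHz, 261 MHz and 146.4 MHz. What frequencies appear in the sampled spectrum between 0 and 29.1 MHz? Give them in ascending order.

fs/2 = 29.1 MHz.
132.4 MHz mod fs = 16 MHz.
16 MHz ≤ fs/2 = 29.1 MHz, appears at 16 MHz.
121.8 MHz mod fs = 5.4 MHz.
5.4 MHz ≤ fs/2 = 29.1 MHz, appears at 5.4 MHz.
261 MHz mod fs = 28.2 MHz.
28.2 MHz ≤ fs/2 = 29.1 MHz, appears at 28.2 MHz.
146.4 MHz mod fs = 30 MHz.
30 MHz > fs/2 = 29.1 MHz, folds to fs − 30 MHz = 28.2 MHz.
Distinct values: {5.4 MHz, 16 MHz, 28.2 MHz}.

5.4 MHz, 16 MHz, 28.2 MHz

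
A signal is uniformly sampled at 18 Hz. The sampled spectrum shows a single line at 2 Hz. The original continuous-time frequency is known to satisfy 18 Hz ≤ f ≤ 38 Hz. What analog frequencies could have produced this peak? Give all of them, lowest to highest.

20 Hz, 34 Hz, 38 Hz

Frequencies that alias to 2 Hz are k·fs ± 2 Hz for integer k ≥ 0.
k=0: 2 Hz.
k=1: 16 Hz, 20 Hz.
k=2: 34 Hz, 38 Hz.
k=3: 52 Hz, 56 Hz.
Within [18 Hz, 38 Hz]: 20 Hz, 34 Hz, 38 Hz.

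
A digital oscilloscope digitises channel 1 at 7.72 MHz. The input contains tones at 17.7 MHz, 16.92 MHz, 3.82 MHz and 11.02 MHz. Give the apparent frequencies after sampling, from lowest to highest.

fs/2 = 3.86 MHz.
17.7 MHz mod fs = 2.26 MHz.
2.26 MHz ≤ fs/2 = 3.86 MHz, appears at 2.26 MHz.
16.92 MHz mod fs = 1.48 MHz.
1.48 MHz ≤ fs/2 = 3.86 MHz, appears at 1.48 MHz.
3.82 MHz ≤ fs/2 = 3.86 MHz, passes unchanged.
11.02 MHz mod fs = 3.3 MHz.
3.3 MHz ≤ fs/2 = 3.86 MHz, appears at 3.3 MHz.
Distinct values: {1.48 MHz, 2.26 MHz, 3.3 MHz, 3.82 MHz}.

1.48 MHz, 2.26 MHz, 3.3 MHz, 3.82 MHz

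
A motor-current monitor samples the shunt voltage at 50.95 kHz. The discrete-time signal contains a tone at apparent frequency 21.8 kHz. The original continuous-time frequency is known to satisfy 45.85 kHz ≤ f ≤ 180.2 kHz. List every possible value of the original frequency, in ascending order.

72.75 kHz, 80.1 kHz, 123.7 kHz, 131.05 kHz, 174.65 kHz

Frequencies that alias to 21.8 kHz are k·fs ± 21.8 kHz for integer k ≥ 0.
k=0: 21.8 kHz.
k=1: 29.15 kHz, 72.75 kHz.
k=2: 80.1 kHz, 123.7 kHz.
k=3: 131.05 kHz, 174.65 kHz.
k=4: 182 kHz, 225.6 kHz.
Within [45.85 kHz, 180.2 kHz]: 72.75 kHz, 80.1 kHz, 123.7 kHz, 131.05 kHz, 174.65 kHz.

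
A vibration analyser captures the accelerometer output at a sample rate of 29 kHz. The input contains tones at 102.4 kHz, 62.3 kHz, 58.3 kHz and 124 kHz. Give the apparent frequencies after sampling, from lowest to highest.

0.3 kHz, 4.3 kHz, 8 kHz, 13.6 kHz

fs/2 = 14.5 kHz.
102.4 kHz mod fs = 15.4 kHz.
15.4 kHz > fs/2 = 14.5 kHz, folds to fs − 15.4 kHz = 13.6 kHz.
62.3 kHz mod fs = 4.3 kHz.
4.3 kHz ≤ fs/2 = 14.5 kHz, appears at 4.3 kHz.
58.3 kHz mod fs = 0.3 kHz.
0.3 kHz ≤ fs/2 = 14.5 kHz, appears at 0.3 kHz.
124 kHz mod fs = 8 kHz.
8 kHz ≤ fs/2 = 14.5 kHz, appears at 8 kHz.
Distinct values: {0.3 kHz, 4.3 kHz, 8 kHz, 13.6 kHz}.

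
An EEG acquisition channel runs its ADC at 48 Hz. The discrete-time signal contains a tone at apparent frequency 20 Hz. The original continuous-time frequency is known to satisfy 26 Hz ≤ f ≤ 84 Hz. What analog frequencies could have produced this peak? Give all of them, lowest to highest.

Frequencies that alias to 20 Hz are k·fs ± 20 Hz for integer k ≥ 0.
k=0: 20 Hz.
k=1: 28 Hz, 68 Hz.
k=2: 76 Hz, 116 Hz.
k=3: 124 Hz, 164 Hz.
Within [26 Hz, 84 Hz]: 28 Hz, 68 Hz, 76 Hz.

28 Hz, 68 Hz, 76 Hz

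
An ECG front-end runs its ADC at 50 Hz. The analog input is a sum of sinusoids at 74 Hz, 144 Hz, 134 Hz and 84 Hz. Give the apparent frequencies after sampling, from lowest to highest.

fs/2 = 25 Hz.
74 Hz mod fs = 24 Hz.
24 Hz ≤ fs/2 = 25 Hz, appears at 24 Hz.
144 Hz mod fs = 44 Hz.
44 Hz > fs/2 = 25 Hz, folds to fs − 44 Hz = 6 Hz.
134 Hz mod fs = 34 Hz.
34 Hz > fs/2 = 25 Hz, folds to fs − 34 Hz = 16 Hz.
84 Hz mod fs = 34 Hz.
34 Hz > fs/2 = 25 Hz, folds to fs − 34 Hz = 16 Hz.
Distinct values: {6 Hz, 16 Hz, 24 Hz}.

6 Hz, 16 Hz, 24 Hz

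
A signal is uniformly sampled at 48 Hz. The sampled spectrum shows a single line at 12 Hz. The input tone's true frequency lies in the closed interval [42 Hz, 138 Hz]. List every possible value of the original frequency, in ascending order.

Frequencies that alias to 12 Hz are k·fs ± 12 Hz for integer k ≥ 0.
k=0: 12 Hz.
k=1: 36 Hz, 60 Hz.
k=2: 84 Hz, 108 Hz.
k=3: 132 Hz, 156 Hz.
k=4: 180 Hz, 204 Hz.
Within [42 Hz, 138 Hz]: 60 Hz, 84 Hz, 108 Hz, 132 Hz.

60 Hz, 84 Hz, 108 Hz, 132 Hz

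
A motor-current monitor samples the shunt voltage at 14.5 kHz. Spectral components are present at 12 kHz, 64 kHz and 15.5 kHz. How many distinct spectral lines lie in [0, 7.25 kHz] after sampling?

3

fs/2 = 7.25 kHz.
12 kHz > fs/2 = 7.25 kHz, folds to fs − 12 kHz = 2.5 kHz.
64 kHz mod fs = 6 kHz.
6 kHz ≤ fs/2 = 7.25 kHz, appears at 6 kHz.
15.5 kHz mod fs = 1 kHz.
1 kHz ≤ fs/2 = 7.25 kHz, appears at 1 kHz.
Distinct values: {1 kHz, 2.5 kHz, 6 kHz} → 3.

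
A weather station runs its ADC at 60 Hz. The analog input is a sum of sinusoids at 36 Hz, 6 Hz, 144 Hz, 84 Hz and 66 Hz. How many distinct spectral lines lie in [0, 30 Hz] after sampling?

2

fs/2 = 30 Hz.
36 Hz > fs/2 = 30 Hz, folds to fs − 36 Hz = 24 Hz.
6 Hz ≤ fs/2 = 30 Hz, passes unchanged.
144 Hz mod fs = 24 Hz.
24 Hz ≤ fs/2 = 30 Hz, appears at 24 Hz.
84 Hz mod fs = 24 Hz.
24 Hz ≤ fs/2 = 30 Hz, appears at 24 Hz.
66 Hz mod fs = 6 Hz.
6 Hz ≤ fs/2 = 30 Hz, appears at 6 Hz.
Distinct values: {6 Hz, 24 Hz} → 2.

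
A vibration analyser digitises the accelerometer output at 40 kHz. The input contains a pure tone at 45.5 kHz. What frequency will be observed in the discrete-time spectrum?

5.5 kHz

45.5 kHz mod fs = 5.5 kHz.
5.5 kHz ≤ fs/2 = 20 kHz, appears at 5.5 kHz.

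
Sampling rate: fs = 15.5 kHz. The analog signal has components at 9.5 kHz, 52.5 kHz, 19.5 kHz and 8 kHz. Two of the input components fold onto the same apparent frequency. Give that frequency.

6 kHz

fs/2 = 7.75 kHz.
9.5 kHz > fs/2 = 7.75 kHz, folds to fs − 9.5 kHz = 6 kHz.
52.5 kHz mod fs = 6 kHz.
6 kHz ≤ fs/2 = 7.75 kHz, appears at 6 kHz.
19.5 kHz mod fs = 4 kHz.
4 kHz ≤ fs/2 = 7.75 kHz, appears at 4 kHz.
8 kHz > fs/2 = 7.75 kHz, folds to fs − 8 kHz = 7.5 kHz.
9.5 kHz and 52.5 kHz both map to 6 kHz.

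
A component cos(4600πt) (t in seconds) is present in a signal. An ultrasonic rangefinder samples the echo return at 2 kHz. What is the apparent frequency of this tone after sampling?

0.3 kHz

ω = 4600π rad/s → f = ω/(2π) = 2300 Hz = 2.3 kHz.
2.3 kHz mod fs = 0.3 kHz.
0.3 kHz ≤ fs/2 = 1 kHz, appears at 0.3 kHz.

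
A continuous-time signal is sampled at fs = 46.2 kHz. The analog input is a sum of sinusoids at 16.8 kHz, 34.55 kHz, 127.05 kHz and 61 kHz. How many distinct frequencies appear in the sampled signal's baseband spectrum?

fs/2 = 23.1 kHz.
16.8 kHz ≤ fs/2 = 23.1 kHz, passes unchanged.
34.55 kHz > fs/2 = 23.1 kHz, folds to fs − 34.55 kHz = 11.65 kHz.
127.05 kHz mod fs = 34.65 kHz.
34.65 kHz > fs/2 = 23.1 kHz, folds to fs − 34.65 kHz = 11.55 kHz.
61 kHz mod fs = 14.8 kHz.
14.8 kHz ≤ fs/2 = 23.1 kHz, appears at 14.8 kHz.
Distinct values: {11.55 kHz, 11.65 kHz, 14.8 kHz, 16.8 kHz} → 4.

4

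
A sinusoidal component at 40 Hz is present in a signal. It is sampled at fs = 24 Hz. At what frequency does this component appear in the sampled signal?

8 Hz

40 Hz mod fs = 16 Hz.
16 Hz > fs/2 = 12 Hz, folds to fs − 16 Hz = 8 Hz.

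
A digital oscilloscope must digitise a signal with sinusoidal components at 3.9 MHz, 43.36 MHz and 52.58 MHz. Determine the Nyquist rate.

105.16 MHz

Highest-frequency component: 52.58 MHz.
Nyquist rate = 2 × 52.58 MHz = 105.16 MHz.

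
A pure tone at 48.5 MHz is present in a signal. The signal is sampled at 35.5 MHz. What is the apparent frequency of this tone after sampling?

13 MHz

48.5 MHz mod fs = 13 MHz.
13 MHz ≤ fs/2 = 17.75 MHz, appears at 13 MHz.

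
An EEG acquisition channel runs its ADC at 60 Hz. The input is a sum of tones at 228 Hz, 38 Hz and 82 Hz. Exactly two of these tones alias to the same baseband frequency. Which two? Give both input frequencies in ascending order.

38 Hz, 82 Hz

fs/2 = 30 Hz.
228 Hz mod fs = 48 Hz.
48 Hz > fs/2 = 30 Hz, folds to fs − 48 Hz = 12 Hz.
38 Hz > fs/2 = 30 Hz, folds to fs − 38 Hz = 22 Hz.
82 Hz mod fs = 22 Hz.
22 Hz ≤ fs/2 = 30 Hz, appears at 22 Hz.
38 Hz and 82 Hz both map to 22 Hz.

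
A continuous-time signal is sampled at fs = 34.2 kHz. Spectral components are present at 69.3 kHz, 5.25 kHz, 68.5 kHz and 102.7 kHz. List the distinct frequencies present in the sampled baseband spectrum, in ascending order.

fs/2 = 17.1 kHz.
69.3 kHz mod fs = 0.9 kHz.
0.9 kHz ≤ fs/2 = 17.1 kHz, appears at 0.9 kHz.
5.25 kHz ≤ fs/2 = 17.1 kHz, passes unchanged.
68.5 kHz mod fs = 0.1 kHz.
0.1 kHz ≤ fs/2 = 17.1 kHz, appears at 0.1 kHz.
102.7 kHz mod fs = 0.1 kHz.
0.1 kHz ≤ fs/2 = 17.1 kHz, appears at 0.1 kHz.
Distinct values: {0.1 kHz, 0.9 kHz, 5.25 kHz}.

0.1 kHz, 0.9 kHz, 5.25 kHz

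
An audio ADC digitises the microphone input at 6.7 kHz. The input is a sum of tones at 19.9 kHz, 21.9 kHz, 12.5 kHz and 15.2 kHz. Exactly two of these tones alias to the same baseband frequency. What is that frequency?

fs/2 = 3.35 kHz.
19.9 kHz mod fs = 6.5 kHz.
6.5 kHz > fs/2 = 3.35 kHz, folds to fs − 6.5 kHz = 0.2 kHz.
21.9 kHz mod fs = 1.8 kHz.
1.8 kHz ≤ fs/2 = 3.35 kHz, appears at 1.8 kHz.
12.5 kHz mod fs = 5.8 kHz.
5.8 kHz > fs/2 = 3.35 kHz, folds to fs − 5.8 kHz = 0.9 kHz.
15.2 kHz mod fs = 1.8 kHz.
1.8 kHz ≤ fs/2 = 3.35 kHz, appears at 1.8 kHz.
15.2 kHz and 21.9 kHz both map to 1.8 kHz.

1.8 kHz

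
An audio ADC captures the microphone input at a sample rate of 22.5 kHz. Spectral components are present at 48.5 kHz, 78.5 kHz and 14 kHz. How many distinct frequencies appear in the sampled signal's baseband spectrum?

fs/2 = 11.25 kHz.
48.5 kHz mod fs = 3.5 kHz.
3.5 kHz ≤ fs/2 = 11.25 kHz, appears at 3.5 kHz.
78.5 kHz mod fs = 11 kHz.
11 kHz ≤ fs/2 = 11.25 kHz, appears at 11 kHz.
14 kHz > fs/2 = 11.25 kHz, folds to fs − 14 kHz = 8.5 kHz.
Distinct values: {3.5 kHz, 8.5 kHz, 11 kHz} → 3.

3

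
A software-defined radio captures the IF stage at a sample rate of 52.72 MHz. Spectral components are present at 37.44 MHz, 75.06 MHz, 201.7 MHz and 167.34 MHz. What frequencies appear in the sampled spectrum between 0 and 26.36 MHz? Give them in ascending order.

fs/2 = 26.36 MHz.
37.44 MHz > fs/2 = 26.36 MHz, folds to fs − 37.44 MHz = 15.28 MHz.
75.06 MHz mod fs = 22.34 MHz.
22.34 MHz ≤ fs/2 = 26.36 MHz, appears at 22.34 MHz.
201.7 MHz mod fs = 43.54 MHz.
43.54 MHz > fs/2 = 26.36 MHz, folds to fs − 43.54 MHz = 9.18 MHz.
167.34 MHz mod fs = 9.18 MHz.
9.18 MHz ≤ fs/2 = 26.36 MHz, appears at 9.18 MHz.
Distinct values: {9.18 MHz, 15.28 MHz, 22.34 MHz}.

9.18 MHz, 15.28 MHz, 22.34 MHz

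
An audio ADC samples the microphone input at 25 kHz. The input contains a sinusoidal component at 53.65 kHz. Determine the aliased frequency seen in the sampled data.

53.65 kHz mod fs = 3.65 kHz.
3.65 kHz ≤ fs/2 = 12.5 kHz, appears at 3.65 kHz.

3.65 kHz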